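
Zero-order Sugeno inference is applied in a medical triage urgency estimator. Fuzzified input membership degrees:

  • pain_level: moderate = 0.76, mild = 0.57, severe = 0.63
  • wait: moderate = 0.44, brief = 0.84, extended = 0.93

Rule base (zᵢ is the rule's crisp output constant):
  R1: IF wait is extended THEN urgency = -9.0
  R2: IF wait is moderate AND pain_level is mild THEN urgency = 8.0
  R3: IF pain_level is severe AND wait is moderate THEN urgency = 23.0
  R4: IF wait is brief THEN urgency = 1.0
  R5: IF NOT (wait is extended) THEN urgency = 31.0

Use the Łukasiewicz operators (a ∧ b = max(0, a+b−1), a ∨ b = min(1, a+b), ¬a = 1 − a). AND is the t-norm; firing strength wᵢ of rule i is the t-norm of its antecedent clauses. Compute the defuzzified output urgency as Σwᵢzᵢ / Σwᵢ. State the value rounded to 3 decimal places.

-1.911

R1 (z=-9.0): extended=0.93 → w = 0.93
R2 (z=8.0): moderate=0.44, mild=0.57; AND[max(0, a+b−1)] → w = 0.01
R3 (z=23.0): severe=0.63, moderate=0.44; AND[max(0, a+b−1)] → w = 0.07
R4 (z=1.0): brief=0.84 → w = 0.84
R5 (z=31.0): ¬extended=1−0.93=0.07 → w = 0.07
Weighted average = (0.93·-9.0 + 0.01·8.0 + 0.07·23.0 + 0.84·1.0 + 0.07·31.0) / (0.93 + 0.01 + 0.07 + 0.84 + 0.07)
  = -3.6700 / 1.9200 = -1.911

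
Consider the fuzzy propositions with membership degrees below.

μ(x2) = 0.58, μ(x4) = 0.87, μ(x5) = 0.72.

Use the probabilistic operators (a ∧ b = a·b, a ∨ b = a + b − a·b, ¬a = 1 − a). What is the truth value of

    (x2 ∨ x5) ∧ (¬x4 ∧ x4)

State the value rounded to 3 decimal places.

x2 ∨ x5 = a + b − a·b on (0.5800, 0.7200) = 0.8824
¬x4 = 1 − 0.8700 = 0.1300
¬x4 ∧ x4 = a·b on (0.1300, 0.8700) = 0.1131
(x2 ∨ x5) ∧ (¬x4 ∧ x4) = a·b on (0.8824, 0.1131) = 0.0998

0.100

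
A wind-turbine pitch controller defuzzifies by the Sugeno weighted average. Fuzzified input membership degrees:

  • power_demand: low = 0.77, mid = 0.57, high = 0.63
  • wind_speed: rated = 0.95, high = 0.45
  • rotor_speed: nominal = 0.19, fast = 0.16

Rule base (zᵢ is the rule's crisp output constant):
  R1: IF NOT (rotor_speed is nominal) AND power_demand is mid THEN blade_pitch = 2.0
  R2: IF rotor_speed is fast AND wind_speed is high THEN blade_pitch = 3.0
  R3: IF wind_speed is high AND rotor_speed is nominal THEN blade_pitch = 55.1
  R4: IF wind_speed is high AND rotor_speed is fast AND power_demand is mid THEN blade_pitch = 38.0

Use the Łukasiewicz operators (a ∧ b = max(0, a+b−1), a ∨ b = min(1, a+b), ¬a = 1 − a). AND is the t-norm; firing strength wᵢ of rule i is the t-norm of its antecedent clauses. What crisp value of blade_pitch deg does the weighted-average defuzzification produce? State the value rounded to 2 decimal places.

2.00

R1 (z=2.0): ¬nominal=1−0.19=0.81, mid=0.57; AND[max(0, a+b−1)] → w = 0.38
R2 (z=3.0): fast=0.16, high=0.45; AND[max(0, a+b−1)] → w = 0.00
R3 (z=55.1): high=0.45, nominal=0.19; AND[max(0, a+b−1)] → w = 0.00
R4 (z=38.0): high=0.45, fast=0.16, mid=0.57; AND[max(0, a+b−1)] → w = 0.00
Weighted average = (0.38·2.0 + 0.00·3.0 + 0.00·55.1 + 0.00·38.0) / (0.38 + 0.00 + 0.00 + 0.00)
  = 0.7600 / 0.3800 = 2.00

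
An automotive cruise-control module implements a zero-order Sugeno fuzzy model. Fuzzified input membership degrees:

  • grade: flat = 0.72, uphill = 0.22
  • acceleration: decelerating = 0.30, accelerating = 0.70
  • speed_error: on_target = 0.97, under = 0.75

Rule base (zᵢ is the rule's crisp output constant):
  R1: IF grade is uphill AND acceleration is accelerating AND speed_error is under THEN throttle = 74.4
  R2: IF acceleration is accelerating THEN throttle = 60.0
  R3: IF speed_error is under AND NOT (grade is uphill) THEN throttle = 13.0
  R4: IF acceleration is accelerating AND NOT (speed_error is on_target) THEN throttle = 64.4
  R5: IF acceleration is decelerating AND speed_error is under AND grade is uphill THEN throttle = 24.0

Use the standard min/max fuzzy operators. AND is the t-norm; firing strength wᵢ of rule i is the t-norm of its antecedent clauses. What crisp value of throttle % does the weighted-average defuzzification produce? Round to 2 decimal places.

39.23

R1 (z=74.4): uphill=0.22, accelerating=0.70, under=0.75; AND[min(a, b)] → w = 0.22
R2 (z=60.0): accelerating=0.70 → w = 0.70
R3 (z=13.0): under=0.75, ¬uphill=1−0.22=0.78; AND[min(a, b)] → w = 0.75
R4 (z=64.4): accelerating=0.70, ¬on_target=1−0.97=0.03; AND[min(a, b)] → w = 0.03
R5 (z=24.0): decelerating=0.30, under=0.75, uphill=0.22; AND[min(a, b)] → w = 0.22
Weighted average = (0.22·74.4 + 0.70·60.0 + 0.75·13.0 + 0.03·64.4 + 0.22·24.0) / (0.22 + 0.70 + 0.75 + 0.03 + 0.22)
  = 75.3300 / 1.9200 = 39.23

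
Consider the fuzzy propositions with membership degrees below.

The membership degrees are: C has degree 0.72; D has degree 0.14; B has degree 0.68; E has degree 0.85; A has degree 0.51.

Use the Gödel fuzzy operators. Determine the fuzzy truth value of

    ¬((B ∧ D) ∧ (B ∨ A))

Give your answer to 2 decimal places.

0.86

B ∧ D = min(a, b) on (0.68, 0.14) = 0.14
B ∨ A = max(a, b) on (0.68, 0.51) = 0.68
(B ∧ D) ∧ (B ∨ A) = min(a, b) on (0.14, 0.68) = 0.14
¬((B ∧ D) ∧ (B ∨ A)) = 1 − 0.14 = 0.86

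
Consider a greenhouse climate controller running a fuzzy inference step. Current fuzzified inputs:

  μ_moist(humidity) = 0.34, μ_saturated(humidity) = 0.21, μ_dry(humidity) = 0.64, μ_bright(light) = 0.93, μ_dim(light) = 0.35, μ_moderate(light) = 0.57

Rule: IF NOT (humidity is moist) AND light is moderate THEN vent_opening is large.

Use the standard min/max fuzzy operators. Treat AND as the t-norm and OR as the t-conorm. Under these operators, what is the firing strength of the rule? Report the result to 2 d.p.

firing strength: ¬moist=1−0.34=0.66, moderate=0.57; AND[min(a, b)] → w = 0.57

0.57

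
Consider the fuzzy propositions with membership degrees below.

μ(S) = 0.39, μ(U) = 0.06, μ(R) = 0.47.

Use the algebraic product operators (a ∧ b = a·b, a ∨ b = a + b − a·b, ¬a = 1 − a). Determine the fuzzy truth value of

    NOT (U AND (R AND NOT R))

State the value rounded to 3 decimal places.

0.985

NOT R = 1 − 0.4700 = 0.5300
R AND NOT R = a·b on (0.4700, 0.5300) = 0.2491
U AND (R AND NOT R) = a·b on (0.0600, 0.2491) = 0.0149
NOT (U AND (R AND NOT R)) = 1 − 0.0149 = 0.9851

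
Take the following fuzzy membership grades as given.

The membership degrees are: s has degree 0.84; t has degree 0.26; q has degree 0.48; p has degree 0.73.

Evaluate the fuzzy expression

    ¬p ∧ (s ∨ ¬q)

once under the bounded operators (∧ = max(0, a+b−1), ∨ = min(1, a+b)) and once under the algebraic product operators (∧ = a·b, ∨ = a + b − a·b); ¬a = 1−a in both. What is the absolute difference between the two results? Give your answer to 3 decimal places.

Under bounded:
  ¬p = 1 − 0.73 = 0.27
  ¬q = 1 − 0.48 = 0.52
  s ∨ ¬q = min(1, a+b) on (0.84, 0.52) = 1.00
  ¬p ∧ (s ∨ ¬q) = max(0, a+b−1) on (0.27, 1.00) = 0.27
  → value = 0.2700
Under algebraic product:
  ¬p = 1 − 0.7300 = 0.2700
  ¬q = 1 − 0.4800 = 0.5200
  s ∨ ¬q = a + b − a·b on (0.8400, 0.5200) = 0.9232
  ¬p ∧ (s ∨ ¬q) = a·b on (0.2700, 0.9232) = 0.2493
  → value = 0.2493
|0.2700 − 0.2493| = 0.021

0.021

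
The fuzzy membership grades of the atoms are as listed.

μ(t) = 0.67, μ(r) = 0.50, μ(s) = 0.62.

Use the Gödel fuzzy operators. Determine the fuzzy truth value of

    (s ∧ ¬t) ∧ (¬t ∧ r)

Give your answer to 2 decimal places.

¬t = 1 − 0.67 = 0.33
s ∧ ¬t = min(a, b) on (0.62, 0.33) = 0.33
¬t = 1 − 0.67 = 0.33
¬t ∧ r = min(a, b) on (0.33, 0.50) = 0.33
(s ∧ ¬t) ∧ (¬t ∧ r) = min(a, b) on (0.33, 0.33) = 0.33

0.33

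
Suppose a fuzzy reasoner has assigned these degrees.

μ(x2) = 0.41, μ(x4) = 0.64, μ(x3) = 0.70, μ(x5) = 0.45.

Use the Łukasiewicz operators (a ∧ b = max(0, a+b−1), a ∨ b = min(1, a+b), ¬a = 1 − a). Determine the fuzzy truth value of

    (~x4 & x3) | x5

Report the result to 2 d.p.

0.51

~x4 = 1 − 0.64 = 0.36
~x4 & x3 = max(0, a+b−1) on (0.36, 0.70) = 0.06
(~x4 & x3) | x5 = min(1, a+b) on (0.06, 0.45) = 0.51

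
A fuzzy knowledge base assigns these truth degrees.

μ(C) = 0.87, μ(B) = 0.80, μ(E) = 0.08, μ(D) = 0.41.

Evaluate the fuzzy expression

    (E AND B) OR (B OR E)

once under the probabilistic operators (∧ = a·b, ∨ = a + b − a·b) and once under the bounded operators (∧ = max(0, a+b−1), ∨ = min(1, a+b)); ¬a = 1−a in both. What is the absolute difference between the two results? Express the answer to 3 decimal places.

Under probabilistic:
  E AND B = a·b on (0.0800, 0.8000) = 0.0640
  B OR E = a + b − a·b on (0.8000, 0.0800) = 0.8160
  (E AND B) OR (B OR E) = a + b − a·b on (0.0640, 0.8160) = 0.8278
  → value = 0.8278
Under bounded:
  E AND B = max(0, a+b−1) on (0.08, 0.80) = 0.00
  B OR E = min(1, a+b) on (0.80, 0.08) = 0.88
  (E AND B) OR (B OR E) = min(1, a+b) on (0.00, 0.88) = 0.88
  → value = 0.8800
|0.8278 − 0.8800| = 0.052

0.052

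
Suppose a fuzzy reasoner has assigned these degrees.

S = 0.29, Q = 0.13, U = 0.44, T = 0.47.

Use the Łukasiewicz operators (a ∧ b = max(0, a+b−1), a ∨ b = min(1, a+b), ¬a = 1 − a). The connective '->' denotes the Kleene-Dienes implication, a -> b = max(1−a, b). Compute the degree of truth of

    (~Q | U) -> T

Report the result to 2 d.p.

~Q = 1 − 0.13 = 0.87
~Q | U = min(1, a+b) on (0.87, 0.44) = 1.00
(~Q | U) -> T  [Kleene-Dienes: max(1−a, b)] with a=1.00, b=0.47 → 0.47

0.47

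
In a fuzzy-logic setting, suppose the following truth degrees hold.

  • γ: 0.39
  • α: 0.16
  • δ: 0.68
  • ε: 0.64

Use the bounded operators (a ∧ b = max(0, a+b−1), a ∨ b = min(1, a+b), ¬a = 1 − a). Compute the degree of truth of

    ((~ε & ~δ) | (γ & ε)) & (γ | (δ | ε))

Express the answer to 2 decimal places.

0.03

~ε = 1 − 0.64 = 0.36
~δ = 1 − 0.68 = 0.32
~ε & ~δ = max(0, a+b−1) on (0.36, 0.32) = 0.00
γ & ε = max(0, a+b−1) on (0.39, 0.64) = 0.03
(~ε & ~δ) | (γ & ε) = min(1, a+b) on (0.00, 0.03) = 0.03
δ | ε = min(1, a+b) on (0.68, 0.64) = 1.00
γ | (δ | ε) = min(1, a+b) on (0.39, 1.00) = 1.00
((~ε & ~δ) | (γ & ε)) & (γ | (δ | ε)) = max(0, a+b−1) on (0.03, 1.00) = 0.03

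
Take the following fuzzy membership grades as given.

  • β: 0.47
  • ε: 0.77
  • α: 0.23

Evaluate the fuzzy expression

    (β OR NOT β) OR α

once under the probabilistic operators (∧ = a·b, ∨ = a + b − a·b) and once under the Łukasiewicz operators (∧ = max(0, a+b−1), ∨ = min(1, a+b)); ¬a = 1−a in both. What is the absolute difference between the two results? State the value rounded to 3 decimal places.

Under probabilistic:
  NOT β = 1 − 0.4700 = 0.5300
  β OR NOT β = a + b − a·b on (0.4700, 0.5300) = 0.7509
  (β OR NOT β) OR α = a + b − a·b on (0.7509, 0.2300) = 0.8082
  → value = 0.8082
Under Łukasiewicz:
  NOT β = 1 − 0.47 = 0.53
  β OR NOT β = min(1, a+b) on (0.47, 0.53) = 1.00
  (β OR NOT β) OR α = min(1, a+b) on (1.00, 0.23) = 1.00
  → value = 1.0000
|0.8082 − 1.0000| = 0.192

0.192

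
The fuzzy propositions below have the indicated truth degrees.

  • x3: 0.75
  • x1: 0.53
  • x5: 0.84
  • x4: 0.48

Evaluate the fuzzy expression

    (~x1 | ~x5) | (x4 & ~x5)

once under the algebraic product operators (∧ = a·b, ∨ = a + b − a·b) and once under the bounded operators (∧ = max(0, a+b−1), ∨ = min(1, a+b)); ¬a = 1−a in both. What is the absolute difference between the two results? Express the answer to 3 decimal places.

Under algebraic product:
  ~x1 = 1 − 0.5300 = 0.4700
  ~x5 = 1 − 0.8400 = 0.1600
  ~x1 | ~x5 = a + b − a·b on (0.4700, 0.1600) = 0.5548
  ~x5 = 1 − 0.8400 = 0.1600
  x4 & ~x5 = a·b on (0.4800, 0.1600) = 0.0768
  (~x1 | ~x5) | (x4 & ~x5) = a + b − a·b on (0.5548, 0.0768) = 0.5890
  → value = 0.5890
Under bounded:
  ~x1 = 1 − 0.53 = 0.47
  ~x5 = 1 − 0.84 = 0.16
  ~x1 | ~x5 = min(1, a+b) on (0.47, 0.16) = 0.63
  ~x5 = 1 − 0.84 = 0.16
  x4 & ~x5 = max(0, a+b−1) on (0.48, 0.16) = 0.00
  (~x1 | ~x5) | (x4 & ~x5) = min(1, a+b) on (0.63, 0.00) = 0.63
  → value = 0.6300
|0.5890 − 0.6300| = 0.041

0.041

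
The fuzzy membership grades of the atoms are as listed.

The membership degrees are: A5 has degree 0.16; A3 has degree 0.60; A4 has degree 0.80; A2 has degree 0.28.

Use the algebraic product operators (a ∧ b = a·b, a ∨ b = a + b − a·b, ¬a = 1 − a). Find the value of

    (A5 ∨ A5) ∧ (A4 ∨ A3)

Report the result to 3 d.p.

0.271

A5 ∨ A5 = a + b − a·b on (0.1600, 0.1600) = 0.2944
A4 ∨ A3 = a + b − a·b on (0.8000, 0.6000) = 0.9200
(A5 ∨ A5) ∧ (A4 ∨ A3) = a·b on (0.2944, 0.9200) = 0.2708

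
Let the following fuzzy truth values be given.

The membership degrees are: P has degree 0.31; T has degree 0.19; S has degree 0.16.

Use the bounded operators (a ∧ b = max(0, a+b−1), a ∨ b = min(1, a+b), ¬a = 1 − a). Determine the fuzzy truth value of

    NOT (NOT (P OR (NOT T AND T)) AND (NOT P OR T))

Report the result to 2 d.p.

0.43

NOT T = 1 − 0.19 = 0.81
NOT T AND T = max(0, a+b−1) on (0.81, 0.19) = 0.00
P OR (NOT T AND T) = min(1, a+b) on (0.31, 0.00) = 0.31
NOT (P OR (NOT T AND T)) = 1 − 0.31 = 0.69
NOT P = 1 − 0.31 = 0.69
NOT P OR T = min(1, a+b) on (0.69, 0.19) = 0.88
NOT (P OR (NOT T AND T)) AND (NOT P OR T) = max(0, a+b−1) on (0.69, 0.88) = 0.57
NOT (NOT (P OR (NOT T AND T)) AND (NOT P OR T)) = 1 − 0.57 = 0.43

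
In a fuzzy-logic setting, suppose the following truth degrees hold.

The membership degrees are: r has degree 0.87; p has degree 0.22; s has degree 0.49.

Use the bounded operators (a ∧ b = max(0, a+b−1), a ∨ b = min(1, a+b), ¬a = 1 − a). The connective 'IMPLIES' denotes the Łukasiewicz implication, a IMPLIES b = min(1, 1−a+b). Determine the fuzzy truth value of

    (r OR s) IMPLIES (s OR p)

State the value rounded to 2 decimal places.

0.71

r OR s = min(1, a+b) on (0.87, 0.49) = 1.00
s OR p = min(1, a+b) on (0.49, 0.22) = 0.71
(r OR s) IMPLIES (s OR p)  [Łukasiewicz: min(1, 1−a+b)] with a=1.00, b=0.71 → 0.71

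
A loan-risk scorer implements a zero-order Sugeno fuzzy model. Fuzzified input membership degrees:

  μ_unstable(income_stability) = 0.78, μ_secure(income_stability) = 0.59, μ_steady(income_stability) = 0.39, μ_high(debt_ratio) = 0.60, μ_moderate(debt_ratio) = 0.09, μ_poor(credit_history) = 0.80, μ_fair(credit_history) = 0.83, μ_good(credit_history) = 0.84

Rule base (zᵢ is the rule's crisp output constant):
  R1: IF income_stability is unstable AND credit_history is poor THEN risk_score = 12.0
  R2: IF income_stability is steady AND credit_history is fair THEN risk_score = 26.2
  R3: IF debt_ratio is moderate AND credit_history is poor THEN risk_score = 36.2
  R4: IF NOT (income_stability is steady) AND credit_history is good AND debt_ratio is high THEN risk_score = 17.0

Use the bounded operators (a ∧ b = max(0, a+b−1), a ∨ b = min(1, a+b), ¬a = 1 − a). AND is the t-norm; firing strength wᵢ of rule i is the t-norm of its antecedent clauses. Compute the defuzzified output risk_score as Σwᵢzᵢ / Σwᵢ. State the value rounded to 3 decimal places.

15.969

R1 (z=12.0): unstable=0.78, poor=0.80; AND[max(0, a+b−1)] → w = 0.58
R2 (z=26.2): steady=0.39, fair=0.83; AND[max(0, a+b−1)] → w = 0.22
R3 (z=36.2): moderate=0.09, poor=0.80; AND[max(0, a+b−1)] → w = 0.00
R4 (z=17.0): ¬steady=1−0.39=0.61, good=0.84, high=0.60; AND[max(0, a+b−1)] → w = 0.05
Weighted average = (0.58·12.0 + 0.22·26.2 + 0.00·36.2 + 0.05·17.0) / (0.58 + 0.22 + 0.00 + 0.05)
  = 13.5740 / 0.8500 = 15.969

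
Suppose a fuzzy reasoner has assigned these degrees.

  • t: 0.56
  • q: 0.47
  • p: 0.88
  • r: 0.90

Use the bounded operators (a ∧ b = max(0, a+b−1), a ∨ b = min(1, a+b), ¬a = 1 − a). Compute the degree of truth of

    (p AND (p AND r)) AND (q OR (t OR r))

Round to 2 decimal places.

p AND r = max(0, a+b−1) on (0.88, 0.90) = 0.78
p AND (p AND r) = max(0, a+b−1) on (0.88, 0.78) = 0.66
t OR r = min(1, a+b) on (0.56, 0.90) = 1.00
q OR (t OR r) = min(1, a+b) on (0.47, 1.00) = 1.00
(p AND (p AND r)) AND (q OR (t OR r)) = max(0, a+b−1) on (0.66, 1.00) = 0.66

0.66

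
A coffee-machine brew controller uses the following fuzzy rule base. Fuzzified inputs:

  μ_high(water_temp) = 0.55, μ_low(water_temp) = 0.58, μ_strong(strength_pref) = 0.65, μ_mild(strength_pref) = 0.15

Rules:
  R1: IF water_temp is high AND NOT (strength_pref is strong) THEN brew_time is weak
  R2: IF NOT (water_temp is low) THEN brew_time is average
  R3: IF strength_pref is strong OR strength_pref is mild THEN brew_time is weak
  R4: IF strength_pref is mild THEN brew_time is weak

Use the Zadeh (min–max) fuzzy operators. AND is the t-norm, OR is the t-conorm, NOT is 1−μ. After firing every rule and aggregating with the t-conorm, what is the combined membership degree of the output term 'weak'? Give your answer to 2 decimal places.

0.65

R1: high=0.55, ¬strong=1−0.65=0.35; AND[min(a, b)] → w = 0.35
R2: ¬low=1−0.58=0.42 → w = 0.42
R3: strong=0.65, mild=0.15; OR[max(a, b)] → w = 0.65
R4: mild=0.15 → w = 0.15
Rules with consequent 'weak': {R1, R3, R4} → strengths 0.35, 0.65, 0.15
Aggregate via t-conorm [max(a, b)]: 0.65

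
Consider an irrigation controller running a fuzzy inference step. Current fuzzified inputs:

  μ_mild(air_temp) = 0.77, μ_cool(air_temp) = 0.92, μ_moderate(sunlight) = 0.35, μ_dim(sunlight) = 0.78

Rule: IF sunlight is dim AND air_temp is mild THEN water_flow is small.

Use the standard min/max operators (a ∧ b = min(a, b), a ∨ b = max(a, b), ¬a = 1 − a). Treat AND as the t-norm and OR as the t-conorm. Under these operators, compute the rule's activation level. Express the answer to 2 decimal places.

firing strength: dim=0.78, mild=0.77; AND[min(a, b)] → w = 0.77

0.77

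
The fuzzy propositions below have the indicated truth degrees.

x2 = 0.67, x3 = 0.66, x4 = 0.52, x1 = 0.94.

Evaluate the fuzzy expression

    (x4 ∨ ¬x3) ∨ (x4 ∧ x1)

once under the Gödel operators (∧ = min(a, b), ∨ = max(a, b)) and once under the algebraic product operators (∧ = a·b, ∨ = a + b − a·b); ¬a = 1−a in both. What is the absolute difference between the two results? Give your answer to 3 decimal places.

Under Gödel:
  ¬x3 = 1 − 0.66 = 0.34
  x4 ∨ ¬x3 = max(a, b) on (0.52, 0.34) = 0.52
  x4 ∧ x1 = min(a, b) on (0.52, 0.94) = 0.52
  (x4 ∨ ¬x3) ∨ (x4 ∧ x1) = max(a, b) on (0.52, 0.52) = 0.52
  → value = 0.5200
Under algebraic product:
  ¬x3 = 1 − 0.6600 = 0.3400
  x4 ∨ ¬x3 = a + b − a·b on (0.5200, 0.3400) = 0.6832
  x4 ∧ x1 = a·b on (0.5200, 0.9400) = 0.4888
  (x4 ∨ ¬x3) ∨ (x4 ∧ x1) = a + b − a·b on (0.6832, 0.4888) = 0.8381
  → value = 0.8381
|0.5200 − 0.8381| = 0.318

0.318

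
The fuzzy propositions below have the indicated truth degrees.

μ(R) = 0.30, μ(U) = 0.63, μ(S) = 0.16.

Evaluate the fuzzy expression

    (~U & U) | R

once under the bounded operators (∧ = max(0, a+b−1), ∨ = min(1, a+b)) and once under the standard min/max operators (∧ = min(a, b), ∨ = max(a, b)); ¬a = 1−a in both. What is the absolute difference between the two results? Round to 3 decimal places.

Under bounded:
  ~U = 1 − 0.63 = 0.37
  ~U & U = max(0, a+b−1) on (0.37, 0.63) = 0.00
  (~U & U) | R = min(1, a+b) on (0.00, 0.30) = 0.30
  → value = 0.3000
Under standard min/max:
  ~U = 1 − 0.63 = 0.37
  ~U & U = min(a, b) on (0.37, 0.63) = 0.37
  (~U & U) | R = max(a, b) on (0.37, 0.30) = 0.37
  → value = 0.3700
|0.3000 − 0.3700| = 0.070

0.070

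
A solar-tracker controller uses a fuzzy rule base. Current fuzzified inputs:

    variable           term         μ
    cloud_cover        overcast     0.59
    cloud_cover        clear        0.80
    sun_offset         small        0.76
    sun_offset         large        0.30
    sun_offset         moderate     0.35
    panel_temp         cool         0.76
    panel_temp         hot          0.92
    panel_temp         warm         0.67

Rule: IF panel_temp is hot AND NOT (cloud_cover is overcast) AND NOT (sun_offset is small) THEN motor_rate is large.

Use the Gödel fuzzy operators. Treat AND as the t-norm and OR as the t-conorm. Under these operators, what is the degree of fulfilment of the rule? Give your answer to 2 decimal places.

firing strength: hot=0.92, ¬overcast=1−0.59=0.41, ¬small=1−0.76=0.24; AND[min(a, b)] → w = 0.24

0.24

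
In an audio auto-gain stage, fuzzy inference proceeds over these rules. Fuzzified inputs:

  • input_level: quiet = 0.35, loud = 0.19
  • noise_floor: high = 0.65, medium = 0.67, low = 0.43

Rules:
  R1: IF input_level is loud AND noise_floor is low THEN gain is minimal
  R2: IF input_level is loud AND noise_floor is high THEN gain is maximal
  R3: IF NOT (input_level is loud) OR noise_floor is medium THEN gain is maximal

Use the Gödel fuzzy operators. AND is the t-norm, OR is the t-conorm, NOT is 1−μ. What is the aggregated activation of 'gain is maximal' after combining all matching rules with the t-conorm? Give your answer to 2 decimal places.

0.81

R1: loud=0.19, low=0.43; AND[min(a, b)] → w = 0.19
R2: loud=0.19, high=0.65; AND[min(a, b)] → w = 0.19
R3: ¬loud=1−0.19=0.81, medium=0.67; OR[max(a, b)] → w = 0.81
Rules with consequent 'maximal': {R2, R3} → strengths 0.19, 0.81
Aggregate via t-conorm [max(a, b)]: 0.81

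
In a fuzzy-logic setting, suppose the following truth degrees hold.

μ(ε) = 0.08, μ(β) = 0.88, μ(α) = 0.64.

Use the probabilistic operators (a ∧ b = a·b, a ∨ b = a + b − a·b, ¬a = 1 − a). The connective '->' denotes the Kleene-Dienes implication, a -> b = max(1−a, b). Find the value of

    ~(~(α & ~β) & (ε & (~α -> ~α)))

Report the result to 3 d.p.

0.953

~β = 1 − 0.8800 = 0.1200
α & ~β = a·b on (0.6400, 0.1200) = 0.0768
~(α & ~β) = 1 − 0.0768 = 0.9232
~α = 1 − 0.6400 = 0.3600
~α = 1 − 0.6400 = 0.3600
~α -> ~α  [Kleene-Dienes: max(1−a, b)] with a=0.3600, b=0.3600 → 0.6400
ε & (~α -> ~α) = a·b on (0.0800, 0.6400) = 0.0512
~(α & ~β) & (ε & (~α -> ~α)) = a·b on (0.9232, 0.0512) = 0.0473
~(~(α & ~β) & (ε & (~α -> ~α))) = 1 − 0.0473 = 0.9527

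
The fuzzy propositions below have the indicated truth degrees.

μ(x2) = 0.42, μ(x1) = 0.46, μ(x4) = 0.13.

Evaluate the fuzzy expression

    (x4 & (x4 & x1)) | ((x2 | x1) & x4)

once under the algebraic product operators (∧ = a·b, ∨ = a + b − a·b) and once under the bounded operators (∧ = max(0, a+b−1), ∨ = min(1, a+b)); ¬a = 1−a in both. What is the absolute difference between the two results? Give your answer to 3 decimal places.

Under algebraic product:
  x4 & x1 = a·b on (0.1300, 0.4600) = 0.0598
  x4 & (x4 & x1) = a·b on (0.1300, 0.0598) = 0.0078
  x2 | x1 = a + b − a·b on (0.4200, 0.4600) = 0.6868
  (x2 | x1) & x4 = a·b on (0.6868, 0.1300) = 0.0893
  (x4 & (x4 & x1)) | ((x2 | x1) & x4) = a + b − a·b on (0.0078, 0.0893) = 0.0964
  → value = 0.0964
Under bounded:
  x4 & x1 = max(0, a+b−1) on (0.13, 0.46) = 0.00
  x4 & (x4 & x1) = max(0, a+b−1) on (0.13, 0.00) = 0.00
  x2 | x1 = min(1, a+b) on (0.42, 0.46) = 0.88
  (x2 | x1) & x4 = max(0, a+b−1) on (0.88, 0.13) = 0.01
  (x4 & (x4 & x1)) | ((x2 | x1) & x4) = min(1, a+b) on (0.00, 0.01) = 0.01
  → value = 0.0100
|0.0964 − 0.0100| = 0.086

0.086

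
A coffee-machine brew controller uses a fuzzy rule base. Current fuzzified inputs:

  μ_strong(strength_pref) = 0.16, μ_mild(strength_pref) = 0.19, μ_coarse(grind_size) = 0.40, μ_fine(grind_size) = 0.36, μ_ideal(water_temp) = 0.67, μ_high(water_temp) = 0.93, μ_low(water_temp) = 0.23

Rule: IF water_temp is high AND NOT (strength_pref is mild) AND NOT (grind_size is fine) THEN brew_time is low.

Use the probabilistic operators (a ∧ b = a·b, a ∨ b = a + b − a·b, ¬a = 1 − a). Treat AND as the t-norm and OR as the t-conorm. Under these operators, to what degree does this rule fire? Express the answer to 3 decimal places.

firing strength: high=0.93, ¬mild=1−0.19=0.81, ¬fine=1−0.36=0.64; AND[a·b] → w = 0.4821

0.482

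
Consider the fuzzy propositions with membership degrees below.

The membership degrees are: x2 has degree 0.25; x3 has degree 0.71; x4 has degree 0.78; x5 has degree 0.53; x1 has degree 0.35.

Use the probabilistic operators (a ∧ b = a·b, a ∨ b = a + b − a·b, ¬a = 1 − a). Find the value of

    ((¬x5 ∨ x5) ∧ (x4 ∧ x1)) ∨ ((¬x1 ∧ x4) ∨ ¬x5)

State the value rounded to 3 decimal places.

¬x5 = 1 − 0.5300 = 0.4700
¬x5 ∨ x5 = a + b − a·b on (0.4700, 0.5300) = 0.7509
x4 ∧ x1 = a·b on (0.7800, 0.3500) = 0.2730
(¬x5 ∨ x5) ∧ (x4 ∧ x1) = a·b on (0.7509, 0.2730) = 0.2050
¬x1 = 1 − 0.3500 = 0.6500
¬x1 ∧ x4 = a·b on (0.6500, 0.7800) = 0.5070
¬x5 = 1 − 0.5300 = 0.4700
(¬x1 ∧ x4) ∨ ¬x5 = a + b − a·b on (0.5070, 0.4700) = 0.7387
((¬x5 ∨ x5) ∧ (x4 ∧ x1)) ∨ ((¬x1 ∧ x4) ∨ ¬x5) = a + b − a·b on (0.2050, 0.7387) = 0.7923

0.792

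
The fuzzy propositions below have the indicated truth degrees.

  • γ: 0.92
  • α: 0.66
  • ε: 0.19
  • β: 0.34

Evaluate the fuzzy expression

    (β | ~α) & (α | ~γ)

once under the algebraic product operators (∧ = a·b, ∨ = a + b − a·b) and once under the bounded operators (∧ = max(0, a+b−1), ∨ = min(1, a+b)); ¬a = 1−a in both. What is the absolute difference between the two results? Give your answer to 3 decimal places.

Under algebraic product:
  ~α = 1 − 0.6600 = 0.3400
  β | ~α = a + b − a·b on (0.3400, 0.3400) = 0.5644
  ~γ = 1 − 0.9200 = 0.0800
  α | ~γ = a + b − a·b on (0.6600, 0.0800) = 0.6872
  (β | ~α) & (α | ~γ) = a·b on (0.5644, 0.6872) = 0.3879
  → value = 0.3879
Under bounded:
  ~α = 1 − 0.66 = 0.34
  β | ~α = min(1, a+b) on (0.34, 0.34) = 0.68
  ~γ = 1 − 0.92 = 0.08
  α | ~γ = min(1, a+b) on (0.66, 0.08) = 0.74
  (β | ~α) & (α | ~γ) = max(0, a+b−1) on (0.68, 0.74) = 0.42
  → value = 0.4200
|0.3879 − 0.4200| = 0.032

0.032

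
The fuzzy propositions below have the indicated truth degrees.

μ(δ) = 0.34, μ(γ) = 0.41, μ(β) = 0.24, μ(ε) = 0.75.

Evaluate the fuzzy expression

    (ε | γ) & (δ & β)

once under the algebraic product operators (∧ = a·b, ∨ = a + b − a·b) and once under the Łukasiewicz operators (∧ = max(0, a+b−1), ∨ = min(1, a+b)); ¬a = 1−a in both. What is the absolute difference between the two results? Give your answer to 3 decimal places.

0.070

Under algebraic product:
  ε | γ = a + b − a·b on (0.7500, 0.4100) = 0.8525
  δ & β = a·b on (0.3400, 0.2400) = 0.0816
  (ε | γ) & (δ & β) = a·b on (0.8525, 0.0816) = 0.0696
  → value = 0.0696
Under Łukasiewicz:
  ε | γ = min(1, a+b) on (0.75, 0.41) = 1.00
  δ & β = max(0, a+b−1) on (0.34, 0.24) = 0.00
  (ε | γ) & (δ & β) = max(0, a+b−1) on (1.00, 0.00) = 0.00
  → value = 0.0000
|0.0696 − 0.0000| = 0.070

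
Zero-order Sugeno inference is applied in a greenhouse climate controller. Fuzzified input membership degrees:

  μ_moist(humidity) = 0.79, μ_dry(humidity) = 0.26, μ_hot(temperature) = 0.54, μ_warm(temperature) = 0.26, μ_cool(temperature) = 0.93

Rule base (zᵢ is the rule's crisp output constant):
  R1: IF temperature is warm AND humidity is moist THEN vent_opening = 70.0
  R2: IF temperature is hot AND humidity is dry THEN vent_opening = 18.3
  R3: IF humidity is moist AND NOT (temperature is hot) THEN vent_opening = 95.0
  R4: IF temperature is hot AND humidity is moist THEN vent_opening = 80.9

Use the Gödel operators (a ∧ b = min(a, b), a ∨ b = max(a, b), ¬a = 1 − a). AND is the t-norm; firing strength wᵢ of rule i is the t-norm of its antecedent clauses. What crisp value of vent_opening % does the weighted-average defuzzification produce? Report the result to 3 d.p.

72.595

R1 (z=70.0): warm=0.26, moist=0.79; AND[min(a, b)] → w = 0.26
R2 (z=18.3): hot=0.54, dry=0.26; AND[min(a, b)] → w = 0.26
R3 (z=95.0): moist=0.79, ¬hot=1−0.54=0.46; AND[min(a, b)] → w = 0.46
R4 (z=80.9): hot=0.54, moist=0.79; AND[min(a, b)] → w = 0.54
Weighted average = (0.26·70.0 + 0.26·18.3 + 0.46·95.0 + 0.54·80.9) / (0.26 + 0.26 + 0.46 + 0.54)
  = 110.3440 / 1.5200 = 72.595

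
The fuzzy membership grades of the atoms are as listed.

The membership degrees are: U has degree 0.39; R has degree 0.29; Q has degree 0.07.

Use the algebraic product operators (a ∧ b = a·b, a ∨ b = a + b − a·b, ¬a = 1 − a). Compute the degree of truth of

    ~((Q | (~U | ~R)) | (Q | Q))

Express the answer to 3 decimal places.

~U = 1 − 0.3900 = 0.6100
~R = 1 − 0.2900 = 0.7100
~U | ~R = a + b − a·b on (0.6100, 0.7100) = 0.8869
Q | (~U | ~R) = a + b − a·b on (0.0700, 0.8869) = 0.8948
Q | Q = a + b − a·b on (0.0700, 0.0700) = 0.1351
(Q | (~U | ~R)) | (Q | Q) = a + b − a·b on (0.8948, 0.1351) = 0.9090
~((Q | (~U | ~R)) | (Q | Q)) = 1 − 0.9090 = 0.0910

0.091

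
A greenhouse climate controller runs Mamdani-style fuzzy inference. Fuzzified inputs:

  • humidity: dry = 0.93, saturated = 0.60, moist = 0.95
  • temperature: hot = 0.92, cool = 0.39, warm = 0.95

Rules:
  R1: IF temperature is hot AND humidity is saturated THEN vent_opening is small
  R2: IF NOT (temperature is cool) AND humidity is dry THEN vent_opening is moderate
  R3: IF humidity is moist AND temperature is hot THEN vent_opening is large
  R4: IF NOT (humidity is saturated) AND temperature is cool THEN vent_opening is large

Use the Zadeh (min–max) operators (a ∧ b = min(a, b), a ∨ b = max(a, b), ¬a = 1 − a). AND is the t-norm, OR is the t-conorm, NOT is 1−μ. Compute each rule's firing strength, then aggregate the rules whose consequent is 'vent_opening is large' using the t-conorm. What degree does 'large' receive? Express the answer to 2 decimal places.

R1: hot=0.92, saturated=0.60; AND[min(a, b)] → w = 0.60
R2: ¬cool=1−0.39=0.61, dry=0.93; AND[min(a, b)] → w = 0.61
R3: moist=0.95, hot=0.92; AND[min(a, b)] → w = 0.92
R4: ¬saturated=1−0.60=0.40, cool=0.39; AND[min(a, b)] → w = 0.39
Rules with consequent 'large': {R3, R4} → strengths 0.92, 0.39
Aggregate via t-conorm [max(a, b)]: 0.92

0.92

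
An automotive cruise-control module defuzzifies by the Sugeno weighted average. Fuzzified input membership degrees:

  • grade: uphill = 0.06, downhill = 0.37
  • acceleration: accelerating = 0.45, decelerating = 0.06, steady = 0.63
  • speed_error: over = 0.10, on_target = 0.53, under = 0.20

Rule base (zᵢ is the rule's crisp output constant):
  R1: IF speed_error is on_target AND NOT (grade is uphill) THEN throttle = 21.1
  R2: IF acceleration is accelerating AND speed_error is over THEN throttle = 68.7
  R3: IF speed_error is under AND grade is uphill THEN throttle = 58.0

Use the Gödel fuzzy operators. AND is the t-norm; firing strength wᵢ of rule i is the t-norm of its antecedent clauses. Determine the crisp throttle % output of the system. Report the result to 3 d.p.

R1 (z=21.1): on_target=0.53, ¬uphill=1−0.06=0.94; AND[min(a, b)] → w = 0.53
R2 (z=68.7): accelerating=0.45, over=0.10; AND[min(a, b)] → w = 0.10
R3 (z=58.0): under=0.20, uphill=0.06; AND[min(a, b)] → w = 0.06
Weighted average = (0.53·21.1 + 0.10·68.7 + 0.06·58.0) / (0.53 + 0.10 + 0.06)
  = 21.5330 / 0.6900 = 31.207

31.207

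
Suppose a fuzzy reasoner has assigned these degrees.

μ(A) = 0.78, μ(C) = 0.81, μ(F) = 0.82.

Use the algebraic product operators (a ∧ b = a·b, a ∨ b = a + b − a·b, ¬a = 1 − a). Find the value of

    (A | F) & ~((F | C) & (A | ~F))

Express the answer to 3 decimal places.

0.200

A | F = a + b − a·b on (0.7800, 0.8200) = 0.9604
F | C = a + b − a·b on (0.8200, 0.8100) = 0.9658
~F = 1 − 0.8200 = 0.1800
A | ~F = a + b − a·b on (0.7800, 0.1800) = 0.8196
(F | C) & (A | ~F) = a·b on (0.9658, 0.8196) = 0.7916
~((F | C) & (A | ~F)) = 1 − 0.7916 = 0.2084
(A | F) & ~((F | C) & (A | ~F)) = a·b on (0.9604, 0.2084) = 0.2002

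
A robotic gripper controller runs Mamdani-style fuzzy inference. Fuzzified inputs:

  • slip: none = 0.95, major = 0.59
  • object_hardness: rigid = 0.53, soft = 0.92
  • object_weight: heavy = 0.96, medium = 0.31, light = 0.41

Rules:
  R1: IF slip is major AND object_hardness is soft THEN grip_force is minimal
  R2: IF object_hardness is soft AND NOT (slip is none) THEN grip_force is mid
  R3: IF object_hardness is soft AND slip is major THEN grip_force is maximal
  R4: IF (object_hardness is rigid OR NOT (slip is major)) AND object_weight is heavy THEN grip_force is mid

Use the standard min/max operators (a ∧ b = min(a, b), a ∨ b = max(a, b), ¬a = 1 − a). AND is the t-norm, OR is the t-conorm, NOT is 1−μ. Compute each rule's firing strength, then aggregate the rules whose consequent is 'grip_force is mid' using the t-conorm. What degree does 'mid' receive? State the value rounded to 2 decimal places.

R1: major=0.59, soft=0.92; AND[min(a, b)] → w = 0.59
R2: soft=0.92, ¬none=1−0.95=0.05; AND[min(a, b)] → w = 0.05
R3: soft=0.92, major=0.59; AND[min(a, b)] → w = 0.59
R4: (rigid=0.53 OR ¬major=1−0.59=0.41) = 0.53; AND[min(a, b)] with heavy=0.96 → w = 0.53
Rules with consequent 'mid': {R2, R4} → strengths 0.05, 0.53
Aggregate via t-conorm [max(a, b)]: 0.53

0.53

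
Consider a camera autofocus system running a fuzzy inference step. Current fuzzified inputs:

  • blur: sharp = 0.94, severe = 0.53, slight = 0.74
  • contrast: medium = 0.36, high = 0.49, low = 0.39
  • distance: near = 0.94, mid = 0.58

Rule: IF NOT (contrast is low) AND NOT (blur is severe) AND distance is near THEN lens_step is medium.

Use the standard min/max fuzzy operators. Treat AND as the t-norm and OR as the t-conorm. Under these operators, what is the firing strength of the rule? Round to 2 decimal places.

firing strength: ¬low=1−0.39=0.61, ¬severe=1−0.53=0.47, near=0.94; AND[min(a, b)] → w = 0.47

0.47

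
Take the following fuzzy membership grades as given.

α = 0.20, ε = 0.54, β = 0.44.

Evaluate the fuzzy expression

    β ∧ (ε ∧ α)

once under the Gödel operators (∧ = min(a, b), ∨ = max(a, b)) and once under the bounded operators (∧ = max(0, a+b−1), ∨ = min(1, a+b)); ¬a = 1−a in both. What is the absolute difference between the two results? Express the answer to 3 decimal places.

0.200

Under Gödel:
  ε ∧ α = min(a, b) on (0.54, 0.20) = 0.20
  β ∧ (ε ∧ α) = min(a, b) on (0.44, 0.20) = 0.20
  → value = 0.2000
Under bounded:
  ε ∧ α = max(0, a+b−1) on (0.54, 0.20) = 0.00
  β ∧ (ε ∧ α) = max(0, a+b−1) on (0.44, 0.00) = 0.00
  → value = 0.0000
|0.2000 − 0.0000| = 0.200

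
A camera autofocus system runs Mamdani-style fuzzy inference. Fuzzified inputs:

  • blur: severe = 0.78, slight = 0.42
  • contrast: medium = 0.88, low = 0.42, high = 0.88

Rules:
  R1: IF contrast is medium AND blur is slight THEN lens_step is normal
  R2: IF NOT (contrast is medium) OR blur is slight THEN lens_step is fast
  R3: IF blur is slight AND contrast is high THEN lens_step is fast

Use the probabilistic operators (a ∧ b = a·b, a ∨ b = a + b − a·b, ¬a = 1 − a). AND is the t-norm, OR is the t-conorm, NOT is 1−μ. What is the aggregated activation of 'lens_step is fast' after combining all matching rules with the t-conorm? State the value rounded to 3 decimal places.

0.678

R1: medium=0.88, slight=0.42; AND[a·b] → w = 0.3696
R2: ¬medium=1−0.88=0.12, slight=0.42; OR[a + b − a·b] → w = 0.4896
R3: slight=0.42, high=0.88; AND[a·b] → w = 0.3696
Rules with consequent 'fast': {R2, R3} → strengths 0.4896, 0.3696
Aggregate via t-conorm [a + b − a·b]: 0.6782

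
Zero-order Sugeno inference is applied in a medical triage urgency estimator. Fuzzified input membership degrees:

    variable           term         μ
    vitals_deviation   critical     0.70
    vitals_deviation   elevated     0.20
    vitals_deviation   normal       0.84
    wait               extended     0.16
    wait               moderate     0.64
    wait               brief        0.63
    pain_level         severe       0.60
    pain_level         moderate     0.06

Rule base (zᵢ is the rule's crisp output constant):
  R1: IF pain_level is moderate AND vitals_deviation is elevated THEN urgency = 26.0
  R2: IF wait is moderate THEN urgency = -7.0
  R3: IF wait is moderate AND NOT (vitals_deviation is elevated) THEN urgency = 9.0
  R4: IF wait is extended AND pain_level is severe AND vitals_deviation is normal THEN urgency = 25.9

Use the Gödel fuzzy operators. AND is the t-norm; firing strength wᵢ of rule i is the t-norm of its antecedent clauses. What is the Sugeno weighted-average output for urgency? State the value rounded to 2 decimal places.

4.66

R1 (z=26.0): moderate=0.06, elevated=0.20; AND[min(a, b)] → w = 0.06
R2 (z=-7.0): moderate=0.64 → w = 0.64
R3 (z=9.0): moderate=0.64, ¬elevated=1−0.20=0.80; AND[min(a, b)] → w = 0.64
R4 (z=25.9): extended=0.16, severe=0.60, normal=0.84; AND[min(a, b)] → w = 0.16
Weighted average = (0.06·26.0 + 0.64·-7.0 + 0.64·9.0 + 0.16·25.9) / (0.06 + 0.64 + 0.64 + 0.16)
  = 6.9840 / 1.5000 = 4.66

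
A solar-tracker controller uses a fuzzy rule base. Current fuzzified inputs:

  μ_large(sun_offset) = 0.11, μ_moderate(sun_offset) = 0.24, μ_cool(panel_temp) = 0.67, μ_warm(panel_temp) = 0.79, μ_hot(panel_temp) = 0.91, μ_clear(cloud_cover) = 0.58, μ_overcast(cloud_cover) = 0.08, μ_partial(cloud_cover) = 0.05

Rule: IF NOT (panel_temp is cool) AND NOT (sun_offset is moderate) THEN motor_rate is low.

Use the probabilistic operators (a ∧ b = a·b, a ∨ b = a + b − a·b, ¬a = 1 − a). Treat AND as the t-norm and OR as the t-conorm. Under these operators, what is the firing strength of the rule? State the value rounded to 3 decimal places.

firing strength: ¬cool=1−0.67=0.33, ¬moderate=1−0.24=0.76; AND[a·b] → w = 0.2508

0.251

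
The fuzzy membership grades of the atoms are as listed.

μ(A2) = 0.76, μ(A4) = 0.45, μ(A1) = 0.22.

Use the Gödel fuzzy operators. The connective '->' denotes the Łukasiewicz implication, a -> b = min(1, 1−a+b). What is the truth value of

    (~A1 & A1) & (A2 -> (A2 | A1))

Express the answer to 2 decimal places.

0.22

~A1 = 1 − 0.22 = 0.78
~A1 & A1 = min(a, b) on (0.78, 0.22) = 0.22
A2 | A1 = max(a, b) on (0.76, 0.22) = 0.76
A2 -> (A2 | A1)  [Łukasiewicz: min(1, 1−a+b)] with a=0.76, b=0.76 → 1.00
(~A1 & A1) & (A2 -> (A2 | A1)) = min(a, b) on (0.22, 1.00) = 0.22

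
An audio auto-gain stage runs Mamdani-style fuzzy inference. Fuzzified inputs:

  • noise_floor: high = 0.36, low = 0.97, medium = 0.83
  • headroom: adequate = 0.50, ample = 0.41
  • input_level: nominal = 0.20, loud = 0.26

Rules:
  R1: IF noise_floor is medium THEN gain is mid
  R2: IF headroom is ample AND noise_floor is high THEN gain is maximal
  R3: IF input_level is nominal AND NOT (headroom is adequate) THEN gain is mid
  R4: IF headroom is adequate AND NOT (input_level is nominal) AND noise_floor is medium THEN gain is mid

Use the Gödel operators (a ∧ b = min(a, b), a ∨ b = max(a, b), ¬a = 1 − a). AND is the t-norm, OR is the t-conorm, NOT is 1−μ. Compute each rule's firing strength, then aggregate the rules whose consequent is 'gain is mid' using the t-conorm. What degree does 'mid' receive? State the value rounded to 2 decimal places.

0.83

R1: medium=0.83 → w = 0.83
R2: ample=0.41, high=0.36; AND[min(a, b)] → w = 0.36
R3: nominal=0.20, ¬adequate=1−0.50=0.50; AND[min(a, b)] → w = 0.20
R4: adequate=0.50, ¬nominal=1−0.20=0.80, medium=0.83; AND[min(a, b)] → w = 0.50
Rules with consequent 'mid': {R1, R3, R4} → strengths 0.83, 0.20, 0.50
Aggregate via t-conorm [max(a, b)]: 0.83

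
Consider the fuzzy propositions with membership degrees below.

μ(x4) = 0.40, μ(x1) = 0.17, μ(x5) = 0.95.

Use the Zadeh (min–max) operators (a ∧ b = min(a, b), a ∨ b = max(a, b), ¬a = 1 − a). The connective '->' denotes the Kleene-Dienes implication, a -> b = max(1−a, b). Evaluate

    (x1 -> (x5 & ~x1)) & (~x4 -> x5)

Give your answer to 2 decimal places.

0.83

~x1 = 1 − 0.17 = 0.83
x5 & ~x1 = min(a, b) on (0.95, 0.83) = 0.83
x1 -> (x5 & ~x1)  [Kleene-Dienes: max(1−a, b)] with a=0.17, b=0.83 → 0.83
~x4 = 1 − 0.40 = 0.60
~x4 -> x5  [Kleene-Dienes: max(1−a, b)] with a=0.60, b=0.95 → 0.95
(x1 -> (x5 & ~x1)) & (~x4 -> x5) = min(a, b) on (0.83, 0.95) = 0.83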